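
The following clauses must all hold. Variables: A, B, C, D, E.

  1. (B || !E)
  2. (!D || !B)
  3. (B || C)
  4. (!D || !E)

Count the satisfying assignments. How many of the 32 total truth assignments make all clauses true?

Split on B, then D.
  B=T, D=T: a clause becomes empty — 0.
  B=T, D=F: A, C, E free → 2^3 = 8.
  B=F, D=T: remaining (A,C,E) ∈ {(F,T,F); (T,T,F)} — 2.
  B=F, D=F: remaining (A,C,E) ∈ {(F,T,F); (T,T,F)} — 2.
Total: 0 + 8 + 2 + 2 = 12.

12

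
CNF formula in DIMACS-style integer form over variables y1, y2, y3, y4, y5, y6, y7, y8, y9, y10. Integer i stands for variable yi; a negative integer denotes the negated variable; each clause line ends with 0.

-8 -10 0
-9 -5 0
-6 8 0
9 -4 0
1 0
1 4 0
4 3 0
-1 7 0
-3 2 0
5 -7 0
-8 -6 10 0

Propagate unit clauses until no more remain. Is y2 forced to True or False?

True

(y1) is a unit clause: y1 = True.
(y7 ∨ ¬y1): since y1 = True, the clause reduces to (y7). y7 = True.
(y5 ∨ ¬y7): since y7 = True, the clause reduces to (y5). y5 = True.
(¬y9 ∨ ¬y5): since y5 = True, the clause reduces to (¬y9). y9 = False.
(y9 ∨ ¬y4): since y9 = False, the clause reduces to (¬y4). y4 = False.
From (y4 ∨ y3) and y4 = False: y3 = True.
In (¬y3 ∨ y2), ¬y3 is now false; y2 must hold, so y2 = True.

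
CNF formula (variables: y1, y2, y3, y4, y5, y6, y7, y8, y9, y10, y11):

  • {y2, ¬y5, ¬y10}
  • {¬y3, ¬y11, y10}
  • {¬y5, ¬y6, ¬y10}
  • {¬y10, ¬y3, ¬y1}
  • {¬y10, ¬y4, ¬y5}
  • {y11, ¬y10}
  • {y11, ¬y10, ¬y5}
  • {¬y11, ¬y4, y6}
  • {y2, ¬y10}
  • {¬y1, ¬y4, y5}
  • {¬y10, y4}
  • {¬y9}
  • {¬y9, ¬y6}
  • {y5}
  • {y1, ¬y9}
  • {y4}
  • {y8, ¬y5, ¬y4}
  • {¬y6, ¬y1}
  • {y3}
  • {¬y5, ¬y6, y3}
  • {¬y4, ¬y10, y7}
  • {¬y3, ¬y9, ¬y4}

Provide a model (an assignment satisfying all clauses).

y1=True  y2=True  y3=True  y4=True  y5=True  y6=False  y7=False  y8=True  y9=False  y10=False  y11=False

(¬y9) is a unit clause, so y9 = False.
Unit propagation: (y5) forces y5 = True.
The clause (y4) is unit: y4 must be True.
Unit propagation: (¬y10) forces y10 = False.
Unit propagation: (y8) forces y8 = True.
The clause (y3) is unit: y3 must be True.
Unit propagation: (¬y11) forces y11 = False.
y6 occurs only negated in the remaining clauses — set y6 = False.
y1, y2, y7 are now unconstrained; take y1 = True, y2 = True, y7 = False.
Every clause has at least one true literal under this assignment.
Check each clause:
  1. {y2, ¬y5, ¬y10} — y2 is true.
  2. {y10, ¬y11, ¬y3} — ¬y11 is true.
  3. {¬y5, ¬y6, ¬y10} — ¬y6 is true.
  4. {¬y10, ¬y3, ¬y1} — ¬y10 is true.
  5. {¬y10, ¬y5, ¬y4} — ¬y10 is true.
  6. {¬y10, y11} — ¬y10 is true.
  7. {y11, ¬y10, ¬y5} — ¬y10 is true.
  8. {¬y4, ¬y11, y6} — ¬y11 is true.
  9. {y2, ¬y10} — y2 is true.
  10. {y5, ¬y4, ¬y1} — y5 is true.
  11. {y4, ¬y10} — y4 is true.
  12. {¬y9} — ¬y9 is true.
  13. {¬y6, ¬y9} — ¬y6 is true.
  14. {y5} — y5 is true.
  15. {y1, ¬y9} — y1 is true.
  16. {y4} — y4 is true.
  17. {¬y4, y8, ¬y5} — y8 is true.
  18. {¬y6, ¬y1} — ¬y6 is true.
  19. {y3} — y3 is true.
  20. {y3, ¬y6, ¬y5} — ¬y6 is true.
  21. {y7, ¬y4, ¬y10} — ¬y10 is true.
  22. {¬y3, ¬y4, ¬y9} — ¬y9 is true.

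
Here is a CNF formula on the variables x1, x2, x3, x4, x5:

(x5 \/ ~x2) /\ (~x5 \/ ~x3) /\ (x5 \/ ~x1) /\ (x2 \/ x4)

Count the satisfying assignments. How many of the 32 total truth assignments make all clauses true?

8

Split on x5, then x2.
  x5=T, x2=T: remaining (x1,x3,x4) ∈ {(F,F,F); (F,F,T); (T,F,F); (T,F,T)} — 4.
  x5=T, x2=F: remaining (x1,x3,x4) ∈ {(F,F,T); (T,F,T)} — 2.
  x5=F, x2=T: a clause becomes empty — 0.
  x5=F, x2=F: remaining (x1,x3,x4) ∈ {(F,F,T); (F,T,T)} — 2.
Total: 4 + 2 + 0 + 2 = 8.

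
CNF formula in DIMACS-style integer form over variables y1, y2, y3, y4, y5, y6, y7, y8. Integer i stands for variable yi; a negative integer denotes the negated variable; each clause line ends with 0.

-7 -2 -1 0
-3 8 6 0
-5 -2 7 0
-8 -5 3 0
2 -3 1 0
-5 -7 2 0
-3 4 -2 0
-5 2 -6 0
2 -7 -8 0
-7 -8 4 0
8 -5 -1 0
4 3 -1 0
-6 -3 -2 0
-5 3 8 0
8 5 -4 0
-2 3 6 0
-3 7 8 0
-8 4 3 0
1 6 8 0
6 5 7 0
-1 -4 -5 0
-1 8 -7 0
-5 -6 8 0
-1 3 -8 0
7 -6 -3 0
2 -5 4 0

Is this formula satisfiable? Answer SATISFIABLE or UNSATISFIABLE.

SATISFIABLE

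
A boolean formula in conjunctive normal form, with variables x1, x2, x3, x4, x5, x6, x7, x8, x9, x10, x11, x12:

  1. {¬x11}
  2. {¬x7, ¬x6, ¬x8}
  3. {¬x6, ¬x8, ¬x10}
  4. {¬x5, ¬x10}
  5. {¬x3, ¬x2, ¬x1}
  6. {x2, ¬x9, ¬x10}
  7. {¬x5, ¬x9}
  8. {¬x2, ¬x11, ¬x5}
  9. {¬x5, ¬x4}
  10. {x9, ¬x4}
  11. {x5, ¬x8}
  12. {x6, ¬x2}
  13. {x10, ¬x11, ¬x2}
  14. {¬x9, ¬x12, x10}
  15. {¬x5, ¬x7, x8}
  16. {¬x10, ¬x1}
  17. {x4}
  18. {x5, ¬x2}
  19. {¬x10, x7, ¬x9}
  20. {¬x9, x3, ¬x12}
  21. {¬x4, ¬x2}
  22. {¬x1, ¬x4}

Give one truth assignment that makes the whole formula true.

x1 = 0, x2 = 0, x3 = 0, x4 = 1, x5 = 0, x6 = 1, x7 = 0, x8 = 0, x9 = 1, x10 = 0, x11 = 0, x12 = 0

Unit propagation: (¬x11) forces x11 = False.
The clause (x4) is unit: x4 must be True.
Unit propagation: (¬x5) forces x5 = False.
(x9) is a unit clause, so x9 = True.
Unit propagation: (¬x8) forces x8 = False.
Unit propagation: (¬x2) forces x2 = False.
(¬x10) is a unit clause, so x10 = False.
Unit propagation: (¬x12) forces x12 = False.
(¬x1) is a unit clause, so x1 = False.
x3, x6, x7 are now unconstrained; take x3 = False, x6 = True, x7 = False.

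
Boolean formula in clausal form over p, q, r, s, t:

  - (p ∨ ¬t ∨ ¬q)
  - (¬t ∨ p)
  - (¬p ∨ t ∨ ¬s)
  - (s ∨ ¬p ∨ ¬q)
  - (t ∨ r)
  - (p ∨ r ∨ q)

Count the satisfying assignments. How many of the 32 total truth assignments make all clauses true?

11

Case analysis on p and t:
  p=T, t=T: r free; 3 ways for (q,s) × 2^1 = 6.
  p=T, t=F: remaining (q,r,s) ∈ {(F,T,F)} — 1.
  p=F, t=T: a clause becomes empty — 0.
  p=F, t=F: remaining (q,r,s) ∈ {(F,T,F); (F,T,T); (T,T,F); (T,T,T)} — 4.
Total: 6 + 1 + 0 + 4 = 11.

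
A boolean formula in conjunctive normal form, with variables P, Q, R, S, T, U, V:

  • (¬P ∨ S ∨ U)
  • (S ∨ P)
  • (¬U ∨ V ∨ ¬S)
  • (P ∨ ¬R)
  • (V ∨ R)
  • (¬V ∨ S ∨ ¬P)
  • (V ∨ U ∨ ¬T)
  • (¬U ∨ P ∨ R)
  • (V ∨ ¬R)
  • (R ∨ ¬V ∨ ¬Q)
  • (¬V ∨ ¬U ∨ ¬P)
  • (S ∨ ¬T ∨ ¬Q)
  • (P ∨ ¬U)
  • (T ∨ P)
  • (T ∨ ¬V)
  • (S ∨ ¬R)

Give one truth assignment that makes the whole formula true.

P=T, Q=F, R=F, S=T, T=T, U=F, V=T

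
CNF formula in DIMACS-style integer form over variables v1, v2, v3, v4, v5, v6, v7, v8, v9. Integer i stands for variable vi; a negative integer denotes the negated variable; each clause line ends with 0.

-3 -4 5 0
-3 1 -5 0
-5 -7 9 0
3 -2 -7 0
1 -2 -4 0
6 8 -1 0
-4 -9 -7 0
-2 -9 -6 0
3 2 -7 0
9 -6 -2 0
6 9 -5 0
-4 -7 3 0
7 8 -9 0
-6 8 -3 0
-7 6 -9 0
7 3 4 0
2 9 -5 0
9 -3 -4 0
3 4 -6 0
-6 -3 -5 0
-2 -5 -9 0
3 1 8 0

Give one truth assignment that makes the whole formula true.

v1=False, v2=False, v3=True, v4=False, v5=False, v6=False, v7=False, v8=True, v9=True

Check each clause:
  1. (NOT v4 OR NOT v3 OR v5) — NOT v4 is true.
  2. (v1 OR NOT v5 OR NOT v3) — NOT v5 is true.
  3. (NOT v5 OR NOT v7 OR v9) — v9 is true.
  4. (NOT v7 OR v3 OR NOT v2) — NOT v7 is true.
  5. (NOT v2 OR NOT v4 OR v1) — NOT v4 is true.
  6. (NOT v1 OR v6 OR v8) — v8 is true.
  7. (NOT v9 OR NOT v7 OR NOT v4) — NOT v7 is true.
  8. (NOT v2 OR NOT v9 OR NOT v6) — NOT v6 is true.
  9. (NOT v7 OR v3 OR v2) — NOT v7 is true.
  10. (v9 OR NOT v2 OR NOT v6) — v9 is true.
  11. (NOT v5 OR v9 OR v6) — v9 is true.
  12. (v3 OR NOT v7 OR NOT v4) — NOT v7 is true.
  13. (NOT v9 OR v8 OR v7) — v8 is true.
  14. (NOT v3 OR v8 OR NOT v6) — v8 is true.
  15. (NOT v9 OR NOT v7 OR v6) — NOT v7 is true.
  16. (v4 OR v3 OR v7) — v3 is true.
  17. (v2 OR v9 OR NOT v5) — v9 is true.
  18. (v9 OR NOT v3 OR NOT v4) — v9 is true.
  19. (v3 OR v4 OR NOT v6) — NOT v6 is true.
  20. (NOT v3 OR NOT v5 OR NOT v6) — NOT v6 is true.
  21. (NOT v5 OR NOT v9 OR NOT v2) — NOT v5 is true.
  22. (v3 OR v1 OR v8) — v8 is true.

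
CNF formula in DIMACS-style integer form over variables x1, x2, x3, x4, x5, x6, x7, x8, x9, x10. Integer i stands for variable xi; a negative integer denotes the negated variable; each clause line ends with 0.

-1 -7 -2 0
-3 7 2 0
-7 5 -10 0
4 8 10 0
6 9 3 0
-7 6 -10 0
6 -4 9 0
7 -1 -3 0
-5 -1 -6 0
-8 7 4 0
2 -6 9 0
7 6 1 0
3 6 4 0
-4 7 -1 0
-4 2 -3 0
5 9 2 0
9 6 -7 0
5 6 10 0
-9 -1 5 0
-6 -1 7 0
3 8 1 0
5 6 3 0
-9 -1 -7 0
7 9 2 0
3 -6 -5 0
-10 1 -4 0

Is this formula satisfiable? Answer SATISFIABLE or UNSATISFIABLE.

Set x1 = False and propagate.
Try x2 = True.
Set x3 = True and propagate.
For the remaining variables, x4 = True, x5 = False, x6 = True, x7 = True, x8 = False, x9 = False, x10 = False works.
So x1=False, x2=True, x3=True, x4=True, x5=False, x6=True, x7=True, x8=False, x9=False, x10=False is a satisfying assignment.

SATISFIABLE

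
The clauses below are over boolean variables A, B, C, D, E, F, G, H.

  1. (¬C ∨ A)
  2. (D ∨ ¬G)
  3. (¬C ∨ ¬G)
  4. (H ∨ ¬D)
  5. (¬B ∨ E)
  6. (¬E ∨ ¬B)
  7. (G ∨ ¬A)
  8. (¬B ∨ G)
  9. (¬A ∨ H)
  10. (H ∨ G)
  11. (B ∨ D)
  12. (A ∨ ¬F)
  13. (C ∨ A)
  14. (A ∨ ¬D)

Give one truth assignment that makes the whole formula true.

Pure literal: H appears only positively; assign H = True.
Set A = True and propagate.
  then G is forced to True.
  then D is forced to True.
  then C is forced to False.
The remaining clauses are satisfied by B = False, E = True, F = True.
Every clause has at least one true literal under this assignment.

A=T, B=F, C=F, D=T, E=T, F=T, G=T, H=T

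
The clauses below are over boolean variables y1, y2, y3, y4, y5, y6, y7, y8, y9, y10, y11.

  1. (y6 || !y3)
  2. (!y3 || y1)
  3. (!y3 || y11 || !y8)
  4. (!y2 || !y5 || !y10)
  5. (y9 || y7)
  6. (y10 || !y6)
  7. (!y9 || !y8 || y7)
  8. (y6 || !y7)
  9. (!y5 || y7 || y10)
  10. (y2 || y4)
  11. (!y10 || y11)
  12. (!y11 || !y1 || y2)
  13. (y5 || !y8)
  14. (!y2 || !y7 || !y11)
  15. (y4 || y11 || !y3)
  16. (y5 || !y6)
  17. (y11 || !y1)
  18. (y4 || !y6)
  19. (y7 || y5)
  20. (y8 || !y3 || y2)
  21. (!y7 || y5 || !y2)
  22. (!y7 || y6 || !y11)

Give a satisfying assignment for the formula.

y1 = F  y2 = F  y3 = F  y4 = T  y5 = T  y6 = T  y7 = T  y8 = T  y9 = F  y10 = T  y11 = T

Check each clause:
  1. (y6 || !y3) — !y3 is true.
  2. (y1 || !y3) — !y3 is true.
  3. (!y3 || y11 || !y8) — y11 is true.
  4. (!y10 || !y5 || !y2) — !y2 is true.
  5. (y9 || y7) — y7 is true.
  6. (y10 || !y6) — y10 is true.
  7. (y7 || !y9 || !y8) — y7 is true.
  8. (y6 || !y7) — y6 is true.
  9. (y10 || !y5 || y7) — y10 is true.
  10. (y4 || y2) — y4 is true.
  11. (!y10 || y11) — y11 is true.
  12. (y2 || !y1 || !y11) — !y1 is true.
  13. (!y8 || y5) — y5 is true.
  14. (!y11 || !y7 || !y2) — !y2 is true.
  15. (!y3 || y4 || y11) — y11 is true.
  16. (y5 || !y6) — y5 is true.
  17. (y11 || !y1) — y11 is true.
  18. (y4 || !y6) — y4 is true.
  19. (y7 || y5) — y5 is true.
  20. (y8 || y2 || !y3) — y8 is true.
  21. (!y7 || !y2 || y5) — y5 is true.
  22. (!y11 || !y7 || y6) — y6 is true.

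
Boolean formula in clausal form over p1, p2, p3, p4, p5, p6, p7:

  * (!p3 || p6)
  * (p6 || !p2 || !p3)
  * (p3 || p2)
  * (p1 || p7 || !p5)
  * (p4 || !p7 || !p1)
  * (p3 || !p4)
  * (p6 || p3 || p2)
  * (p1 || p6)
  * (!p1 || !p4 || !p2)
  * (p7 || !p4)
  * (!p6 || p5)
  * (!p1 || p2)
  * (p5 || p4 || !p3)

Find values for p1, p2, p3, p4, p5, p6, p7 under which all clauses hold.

p1=0, p2=0, p3=1, p4=1, p5=1, p6=1, p7=1

Check each clause:
  1. (!p3 || p6) — p6 is true.
  2. (!p2 || !p3 || p6) — !p2 is true.
  3. (p3 || p2) — p3 is true.
  4. (p1 || p7 || !p5) — p7 is true.
  5. (!p1 || !p7 || p4) — p4 is true.
  6. (!p4 || p3) — p3 is true.
  7. (p3 || p2 || p6) — p3 is true.
  8. (p1 || p6) — p6 is true.
  9. (!p1 || !p2 || !p4) — !p2 is true.
  10. (!p4 || p7) — p7 is true.
  11. (p5 || !p6) — p5 is true.
  12. (!p1 || p2) — !p1 is true.
  13. (p4 || !p3 || p5) — p5 is true.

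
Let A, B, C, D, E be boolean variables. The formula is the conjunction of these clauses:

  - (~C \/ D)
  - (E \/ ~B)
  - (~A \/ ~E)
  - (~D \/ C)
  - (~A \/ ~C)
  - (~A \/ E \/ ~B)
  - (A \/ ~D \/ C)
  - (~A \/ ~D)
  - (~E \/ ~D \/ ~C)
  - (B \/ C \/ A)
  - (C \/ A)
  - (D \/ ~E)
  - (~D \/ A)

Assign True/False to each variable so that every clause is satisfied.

Branch on A: take A = True.
  then E is forced to False.
  then B is forced to False.
  then C is forced to False.
  then D is forced to False.

A=1, B=0, C=0, D=0, E=0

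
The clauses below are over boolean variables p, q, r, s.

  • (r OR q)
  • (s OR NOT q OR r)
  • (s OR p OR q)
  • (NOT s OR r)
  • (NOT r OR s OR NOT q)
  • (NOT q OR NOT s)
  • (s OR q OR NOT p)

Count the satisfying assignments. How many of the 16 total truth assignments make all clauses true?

2

Satisfying assignments:
  p=F q=F r=T s=T
  p=T q=F r=T s=T
Count: 2.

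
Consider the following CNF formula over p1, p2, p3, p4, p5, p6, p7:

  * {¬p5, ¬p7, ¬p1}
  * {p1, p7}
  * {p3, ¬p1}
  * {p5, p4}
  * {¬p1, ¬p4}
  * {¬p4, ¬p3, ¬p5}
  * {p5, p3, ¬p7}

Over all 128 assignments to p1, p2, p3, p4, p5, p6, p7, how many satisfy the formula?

20

Split on p1, then p5.
  p1=1, p5=1: remaining (p2,p3,p4,p6,p7) ∈ {(0,1,0,0,0); (0,1,0,1,0); (1,1,0,0,0); (1,1,0,1,0)} — 4.
  p1=1, p5=0: a clause becomes empty — 0.
  p1=0, p5=1: p2, p6 free; 3 ways for (p3,p4,p7) × 2^2 = 12.
  p1=0, p5=0: remaining (p2,p3,p4,p6,p7) ∈ {(0,1,1,0,1); (0,1,1,1,1); (1,1,1,0,1); (1,1,1,1,1)} — 4.
Total: 4 + 0 + 12 + 4 = 20.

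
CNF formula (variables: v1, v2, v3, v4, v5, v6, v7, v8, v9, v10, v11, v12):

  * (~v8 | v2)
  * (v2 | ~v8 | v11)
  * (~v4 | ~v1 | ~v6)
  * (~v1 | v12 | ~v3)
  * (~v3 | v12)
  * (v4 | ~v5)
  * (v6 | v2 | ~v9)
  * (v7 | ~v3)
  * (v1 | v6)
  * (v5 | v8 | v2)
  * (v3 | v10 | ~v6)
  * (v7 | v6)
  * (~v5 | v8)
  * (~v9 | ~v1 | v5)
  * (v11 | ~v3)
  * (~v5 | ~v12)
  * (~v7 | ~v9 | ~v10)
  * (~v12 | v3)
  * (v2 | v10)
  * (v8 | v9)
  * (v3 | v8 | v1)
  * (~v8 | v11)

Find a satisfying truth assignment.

v1=F, v2=T, v3=F, v4=T, v5=T, v6=T, v7=F, v8=T, v9=T, v10=T, v11=T, v12=F

Pure literal: v2 appears only positively; assign v2 = True.
v11 occurs only positively in the remaining clauses — set v11 = True.
Try v1 = False.
  then v6 is forced to True.
For the remaining variables, v3 = False, v4 = True, v5 = True, v7 = False, v8 = True, v9 = True, v10 = True, v12 = False works.
Every clause has at least one true literal under this assignment.
Check each clause:
  1. (v2 | ~v8) — v2 is true.
  2. (v11 | ~v8 | v2) — v2 is true.
  3. (~v6 | ~v1 | ~v4) — ~v1 is true.
  4. (~v3 | v12 | ~v1) — ~v3 is true.
  5. (~v3 | v12) — ~v3 is true.
  6. (~v5 | v4) — v4 is true.
  7. (~v9 | v2 | v6) — v2 is true.
  8. (v7 | ~v3) — ~v3 is true.
  9. (v6 | v1) — v6 is true.
  10. (v8 | v2 | v5) — v8 is true.
  11. (v10 | v3 | ~v6) — v10 is true.
  12. (v6 | v7) — v6 is true.
  13. (~v5 | v8) — v8 is true.
  14. (~v9 | v5 | ~v1) — v5 is true.
  15. (v11 | ~v3) — v11 is true.
  16. (~v12 | ~v5) — ~v12 is true.
  17. (~v9 | ~v7 | ~v10) — ~v7 is true.
  18. (v3 | ~v12) — ~v12 is true.
  19. (v2 | v10) — v2 is true.
  20. (v9 | v8) — v8 is true.
  21. (v1 | v8 | v3) — v8 is true.
  22. (v11 | ~v8) — v11 is true.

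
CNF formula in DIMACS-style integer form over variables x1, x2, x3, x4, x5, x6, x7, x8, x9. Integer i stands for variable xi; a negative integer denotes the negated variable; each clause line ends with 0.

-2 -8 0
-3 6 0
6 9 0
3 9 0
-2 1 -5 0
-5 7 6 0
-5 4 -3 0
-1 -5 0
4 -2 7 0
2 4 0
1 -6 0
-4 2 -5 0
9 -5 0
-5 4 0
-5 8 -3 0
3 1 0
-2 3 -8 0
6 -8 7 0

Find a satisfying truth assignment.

x1=T, x2=T, x3=F, x4=F, x5=F, x6=T, x7=T, x8=F, x9=T

Check each clause:
  1. (~x2 | ~x8) — ~x8 is true.
  2. (x6 | ~x3) — ~x3 is true.
  3. (x6 | x9) — x9 is true.
  4. (x9 | x3) — x9 is true.
  5. (x1 | ~x2 | ~x5) — x1 is true.
  6. (~x5 | x7 | x6) — ~x5 is true.
  7. (~x5 | ~x3 | x4) — ~x5 is true.
  8. (~x1 | ~x5) — ~x5 is true.
  9. (x4 | ~x2 | x7) — x7 is true.
  10. (x4 | x2) — x2 is true.
  11. (~x6 | x1) — x1 is true.
  12. (~x4 | ~x5 | x2) — x2 is true.
  13. (x9 | ~x5) — x9 is true.
  14. (~x5 | x4) — ~x5 is true.
  15. (~x3 | ~x5 | x8) — ~x5 is true.
  16. (x3 | x1) — x1 is true.
  17. (x3 | ~x8 | ~x2) — ~x8 is true.
  18. (x7 | ~x8 | x6) — ~x8 is true.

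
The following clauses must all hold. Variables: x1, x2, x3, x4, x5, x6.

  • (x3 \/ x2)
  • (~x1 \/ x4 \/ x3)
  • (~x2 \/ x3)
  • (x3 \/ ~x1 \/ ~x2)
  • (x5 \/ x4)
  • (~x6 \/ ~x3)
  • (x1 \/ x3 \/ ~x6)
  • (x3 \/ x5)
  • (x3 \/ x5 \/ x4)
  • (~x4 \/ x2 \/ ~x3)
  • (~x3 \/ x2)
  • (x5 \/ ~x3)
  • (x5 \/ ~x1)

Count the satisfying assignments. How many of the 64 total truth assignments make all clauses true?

4

The models are:
  x1=0 x2=1 x3=1 x4=0 x5=1 x6=0
  x1=0 x2=1 x3=1 x4=1 x5=1 x6=0
  x1=1 x2=1 x3=1 x4=0 x5=1 x6=0
  x1=1 x2=1 x3=1 x4=1 x5=1 x6=0
Count: 4.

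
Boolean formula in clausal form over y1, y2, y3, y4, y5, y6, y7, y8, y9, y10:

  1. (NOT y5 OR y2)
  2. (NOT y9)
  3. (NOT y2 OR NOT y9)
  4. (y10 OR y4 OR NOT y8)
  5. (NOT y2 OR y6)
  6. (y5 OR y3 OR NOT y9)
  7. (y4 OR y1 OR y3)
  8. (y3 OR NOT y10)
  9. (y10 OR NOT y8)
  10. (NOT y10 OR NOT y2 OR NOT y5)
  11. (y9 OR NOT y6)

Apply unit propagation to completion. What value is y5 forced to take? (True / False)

Unit clause (NOT y9) sets y9 = False.
From (y9 OR NOT y6) and y9 = False: y6 = False.
(NOT y2 OR y6) with y6 = False leaves only NOT y2, so y2 = False.
(NOT y5 OR y2) with y2 = False leaves only NOT y5, so y5 = False.

False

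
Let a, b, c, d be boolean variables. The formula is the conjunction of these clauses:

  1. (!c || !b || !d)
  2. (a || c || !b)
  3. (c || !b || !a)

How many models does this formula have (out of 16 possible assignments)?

10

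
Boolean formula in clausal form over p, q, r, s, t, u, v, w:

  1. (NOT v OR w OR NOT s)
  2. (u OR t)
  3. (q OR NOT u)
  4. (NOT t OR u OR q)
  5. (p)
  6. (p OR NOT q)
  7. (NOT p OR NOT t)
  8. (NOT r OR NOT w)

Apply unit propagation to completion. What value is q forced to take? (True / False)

True

(p) is a unit clause: p = True.
(NOT p OR NOT t) with p = True leaves only NOT t, so t = False.
(t OR u) with t = False leaves only u, so u = True.
(q OR NOT u) with u = True leaves only q, so q = True.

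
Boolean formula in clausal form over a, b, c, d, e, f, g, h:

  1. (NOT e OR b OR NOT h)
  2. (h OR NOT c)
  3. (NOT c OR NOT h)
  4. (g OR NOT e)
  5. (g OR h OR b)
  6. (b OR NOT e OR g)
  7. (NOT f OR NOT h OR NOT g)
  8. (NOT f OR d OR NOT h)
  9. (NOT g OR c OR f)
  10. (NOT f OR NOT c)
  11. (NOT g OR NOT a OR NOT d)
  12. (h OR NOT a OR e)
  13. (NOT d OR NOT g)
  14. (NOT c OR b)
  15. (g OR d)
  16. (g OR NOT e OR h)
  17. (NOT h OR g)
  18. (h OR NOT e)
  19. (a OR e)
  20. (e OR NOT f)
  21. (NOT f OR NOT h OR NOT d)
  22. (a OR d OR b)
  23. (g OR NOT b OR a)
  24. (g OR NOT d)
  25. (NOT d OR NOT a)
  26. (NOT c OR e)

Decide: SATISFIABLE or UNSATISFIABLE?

UNSATISFIABLE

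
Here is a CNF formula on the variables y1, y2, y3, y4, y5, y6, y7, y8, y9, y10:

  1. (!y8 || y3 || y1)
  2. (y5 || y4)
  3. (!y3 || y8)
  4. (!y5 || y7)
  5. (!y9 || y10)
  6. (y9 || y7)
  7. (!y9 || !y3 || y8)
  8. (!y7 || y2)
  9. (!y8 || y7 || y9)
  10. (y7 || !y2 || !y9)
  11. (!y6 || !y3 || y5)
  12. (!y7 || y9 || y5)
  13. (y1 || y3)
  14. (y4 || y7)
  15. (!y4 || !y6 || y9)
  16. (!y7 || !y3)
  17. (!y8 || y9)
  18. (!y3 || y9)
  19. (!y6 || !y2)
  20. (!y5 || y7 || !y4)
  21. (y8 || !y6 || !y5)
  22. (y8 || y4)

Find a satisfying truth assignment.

y1=True  y2=True  y3=False  y4=True  y5=True  y6=False  y7=True  y8=False  y9=False  y10=True

Check each clause:
  1. (!y8 || y1 || y3) — !y8 is true.
  2. (y5 || y4) — y4 is true.
  3. (y8 || !y3) — !y3 is true.
  4. (y7 || !y5) — y7 is true.
  5. (!y9 || y10) — y10 is true.
  6. (y7 || y9) — y7 is true.
  7. (!y9 || !y3 || y8) — !y3 is true.
  8. (y2 || !y7) — y2 is true.
  9. (y7 || y9 || !y8) — !y8 is true.
  10. (!y2 || !y9 || y7) — y7 is true.
  11. (!y3 || y5 || !y6) — !y6 is true.
  12. (!y7 || y5 || y9) — y5 is true.
  13. (y1 || y3) — y1 is true.
  14. (y4 || y7) — y4 is true.
  15. (y9 || !y6 || !y4) — !y6 is true.
  16. (!y3 || !y7) — !y3 is true.
  17. (!y8 || y9) — !y8 is true.
  18. (!y3 || y9) — !y3 is true.
  19. (!y2 || !y6) — !y6 is true.
  20. (!y5 || !y4 || y7) — y7 is true.
  21. (y8 || !y5 || !y6) — !y6 is true.
  22. (y8 || y4) — y4 is true.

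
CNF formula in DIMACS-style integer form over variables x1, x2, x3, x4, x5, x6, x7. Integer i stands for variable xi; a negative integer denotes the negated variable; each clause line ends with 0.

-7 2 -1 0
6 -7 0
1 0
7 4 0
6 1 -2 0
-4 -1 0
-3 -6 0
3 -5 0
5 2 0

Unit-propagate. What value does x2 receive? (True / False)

True

(x1) stands alone — x1 = True.
From (~x4 \/ ~x1) and x1 = True: x4 = False.
(x7 \/ x4) with x4 = False leaves only x7, so x7 = True.
(~x1 \/ ~x7 \/ x2) with x7 = True, x1 = True leaves only x2, so x2 = True.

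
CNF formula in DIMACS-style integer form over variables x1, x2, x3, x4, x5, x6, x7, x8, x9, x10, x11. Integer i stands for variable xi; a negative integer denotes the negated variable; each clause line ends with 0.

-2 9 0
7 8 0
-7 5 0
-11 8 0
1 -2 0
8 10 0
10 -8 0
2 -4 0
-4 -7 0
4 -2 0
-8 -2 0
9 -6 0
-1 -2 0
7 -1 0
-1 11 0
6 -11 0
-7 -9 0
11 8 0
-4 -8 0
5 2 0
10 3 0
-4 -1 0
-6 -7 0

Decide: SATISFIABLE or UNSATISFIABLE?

SATISFIABLE

x5 occurs only positively in the remaining clauses — set x5 = True.
Pure literal: x10 appears only positively; assign x10 = True.
Set x1 = False and propagate.
  then x2 is forced to False.
  then x4 is forced to False.
For the remaining variables, x3 = False, x6 = False, x7 = False, x8 = True, x9 = True, x11 = False works.
So x1=False, x2=False, x3=False, x4=False, x5=True, x6=False, x7=False, x8=True, x9=True, x10=True, x11=False is a satisfying assignment.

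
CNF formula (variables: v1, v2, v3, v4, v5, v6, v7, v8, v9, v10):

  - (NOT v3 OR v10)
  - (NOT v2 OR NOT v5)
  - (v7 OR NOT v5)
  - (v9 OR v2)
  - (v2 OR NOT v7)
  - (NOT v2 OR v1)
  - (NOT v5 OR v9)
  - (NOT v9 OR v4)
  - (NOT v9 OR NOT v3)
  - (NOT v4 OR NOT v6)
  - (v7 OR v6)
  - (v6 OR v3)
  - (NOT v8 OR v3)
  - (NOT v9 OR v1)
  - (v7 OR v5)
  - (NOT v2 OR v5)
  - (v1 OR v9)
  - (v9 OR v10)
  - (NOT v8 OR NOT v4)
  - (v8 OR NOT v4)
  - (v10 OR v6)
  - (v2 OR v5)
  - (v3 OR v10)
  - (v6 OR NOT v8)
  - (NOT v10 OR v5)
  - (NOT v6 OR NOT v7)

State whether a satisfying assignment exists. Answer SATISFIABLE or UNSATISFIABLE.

UNSATISFIABLE

v5 = True:
  propagation gives v2=False, v7=True; an empty clause results — contradiction.
v5 = False:
  propagation gives v7=True, v2=True; an empty clause results — contradiction.
Every branch closes, so no satisfying assignment exists.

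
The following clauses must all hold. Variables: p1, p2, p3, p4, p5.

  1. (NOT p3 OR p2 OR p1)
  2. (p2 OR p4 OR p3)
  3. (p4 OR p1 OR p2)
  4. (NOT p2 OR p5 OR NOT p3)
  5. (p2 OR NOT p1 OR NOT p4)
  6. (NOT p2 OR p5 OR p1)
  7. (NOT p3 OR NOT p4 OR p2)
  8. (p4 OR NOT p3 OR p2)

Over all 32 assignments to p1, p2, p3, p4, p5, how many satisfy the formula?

12

Split on p2, then p3.
  p2=T, p3=T: remaining (p1,p4,p5) ∈ {(F,F,T); (F,T,T); (T,F,T); (T,T,T)} — 4.
  p2=T, p3=F: p4 free; 3 ways for (p1,p5) × 2^1 = 6.
  p2=F, p3=T: a clause becomes empty — 0.
  p2=F, p3=F: remaining (p1,p4,p5) ∈ {(F,T,F); (F,T,T)} — 2.
Total: 4 + 6 + 0 + 2 = 12.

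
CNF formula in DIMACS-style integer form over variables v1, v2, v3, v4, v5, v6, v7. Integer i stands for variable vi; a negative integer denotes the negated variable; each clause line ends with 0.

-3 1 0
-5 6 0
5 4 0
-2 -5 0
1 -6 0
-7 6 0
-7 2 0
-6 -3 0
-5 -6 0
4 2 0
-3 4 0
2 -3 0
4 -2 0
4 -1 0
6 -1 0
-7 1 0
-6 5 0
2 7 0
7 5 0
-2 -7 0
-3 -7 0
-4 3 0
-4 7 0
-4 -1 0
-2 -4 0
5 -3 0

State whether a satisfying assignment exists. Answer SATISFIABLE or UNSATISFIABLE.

UNSATISFIABLE

v4 = True:
  propagation gives v3=True, v1=True; an empty clause results — contradiction.
v4 = False:
  propagation gives v5=True, v6=True; an empty clause results — contradiction.
Every branch closes, so no satisfying assignment exists.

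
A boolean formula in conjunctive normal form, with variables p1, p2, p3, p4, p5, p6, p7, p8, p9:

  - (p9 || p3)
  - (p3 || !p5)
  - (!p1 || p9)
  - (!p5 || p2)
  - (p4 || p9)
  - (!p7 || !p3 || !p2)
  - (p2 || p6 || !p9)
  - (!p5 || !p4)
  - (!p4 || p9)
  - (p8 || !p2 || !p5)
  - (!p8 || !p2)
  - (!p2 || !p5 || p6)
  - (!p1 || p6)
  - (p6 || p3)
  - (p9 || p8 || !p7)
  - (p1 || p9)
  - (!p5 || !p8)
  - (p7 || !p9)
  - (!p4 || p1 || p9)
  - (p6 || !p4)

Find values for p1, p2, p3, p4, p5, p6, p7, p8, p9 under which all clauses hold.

p5 occurs only negated in the remaining clauses — set p5 = False.
Pure literal: p6 appears only positively; assign p6 = True.
Set p1 = False and propagate.
  then p9 is forced to True.
  then p7 is forced to True.
Try p2 = False.
p3, p4, p8 are now unconstrained; take p3 = False, p4 = False, p8 = False.
Every clause has at least one true literal under this assignment.
Check each clause:
  1. (p9 || p3) — p9 is true.
  2. (!p5 || p3) — !p5 is true.
  3. (p9 || !p1) — p9 is true.
  4. (p2 || !p5) — !p5 is true.
  5. (p4 || p9) — p9 is true.
  6. (!p7 || !p3 || !p2) — !p3 is true.
  7. (p6 || !p9 || p2) — p6 is true.
  8. (!p5 || !p4) — !p5 is true.
  9. (p9 || !p4) — p9 is true.
  10. (!p2 || !p5 || p8) — !p5 is true.
  11. (!p8 || !p2) — !p8 is true.
  12. (!p2 || p6 || !p5) — !p5 is true.
  13. (p6 || !p1) — !p1 is true.
  14. (p6 || p3) — p6 is true.
  15. (p8 || p9 || !p7) — p9 is true.
  16. (p1 || p9) — p9 is true.
  17. (!p8 || !p5) — !p8 is true.
  18. (!p9 || p7) — p7 is true.
  19. (!p4 || p1 || p9) — !p4 is true.
  20. (!p4 || p6) — !p4 is true.

p1=F, p2=F, p3=F, p4=F, p5=F, p6=T, p7=T, p8=F, p9=T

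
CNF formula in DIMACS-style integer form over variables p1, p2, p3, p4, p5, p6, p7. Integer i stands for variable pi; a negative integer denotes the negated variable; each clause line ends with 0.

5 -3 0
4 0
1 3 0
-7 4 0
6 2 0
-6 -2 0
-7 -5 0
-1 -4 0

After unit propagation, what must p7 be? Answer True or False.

Unit clause (p4) sets p4 = True.
From (NOT p4 OR NOT p1) and p4 = True: p1 = False.
From (p1 OR p3) and p1 = False: p3 = True.
From (NOT p3 OR p5) and p3 = True: p5 = True.
In (NOT p7 OR NOT p5), NOT p5 is now false; NOT p7 must hold, so p7 = False.

False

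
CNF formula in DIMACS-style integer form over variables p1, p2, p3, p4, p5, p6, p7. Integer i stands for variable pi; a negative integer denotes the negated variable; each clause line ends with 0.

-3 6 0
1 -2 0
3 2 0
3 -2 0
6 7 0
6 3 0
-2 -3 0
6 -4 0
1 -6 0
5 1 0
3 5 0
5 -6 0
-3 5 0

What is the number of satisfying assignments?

4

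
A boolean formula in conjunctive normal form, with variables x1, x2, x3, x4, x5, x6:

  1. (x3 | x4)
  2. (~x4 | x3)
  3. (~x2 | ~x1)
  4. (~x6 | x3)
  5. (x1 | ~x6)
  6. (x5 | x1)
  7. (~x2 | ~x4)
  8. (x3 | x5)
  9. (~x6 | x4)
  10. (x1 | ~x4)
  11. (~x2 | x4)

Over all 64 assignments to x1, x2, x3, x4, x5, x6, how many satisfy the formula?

Split on x4, then x1.
  x4=1, x1=1: remaining (x2,x3,x5,x6) ∈ {(0,1,0,0); (0,1,0,1); (0,1,1,0); (0,1,1,1)} — 4.
  x4=1, x1=0: a clause becomes empty — 0.
  x4=0, x1=1: remaining (x2,x3,x5,x6) ∈ {(0,1,0,0); (0,1,1,0)} — 2.
  x4=0, x1=0: remaining (x2,x3,x5,x6) ∈ {(0,1,1,0)} — 1.
Total: 4 + 0 + 2 + 1 = 7.

7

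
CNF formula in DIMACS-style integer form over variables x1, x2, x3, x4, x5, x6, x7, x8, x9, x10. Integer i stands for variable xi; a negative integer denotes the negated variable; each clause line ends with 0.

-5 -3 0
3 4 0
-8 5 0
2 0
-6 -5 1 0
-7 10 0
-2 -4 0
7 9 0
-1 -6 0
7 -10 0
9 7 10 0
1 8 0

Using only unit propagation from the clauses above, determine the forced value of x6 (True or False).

False

Unit clause (x2) sets x2 = True.
From (!x2 || !x4) and x2 = True: x4 = False.
In (x4 || x3), x4 is now false; x3 must hold, so x3 = True.
In (!x3 || !x5), !x3 is now false; !x5 must hold, so x5 = False.
(!x8 || x5): since x5 = False, the clause reduces to (!x8). x8 = False.
(x8 || x1): since x8 = False, the clause reduces to (x1). x1 = True.
(!x1 || !x6) with x1 = True leaves only !x6, so x6 = False.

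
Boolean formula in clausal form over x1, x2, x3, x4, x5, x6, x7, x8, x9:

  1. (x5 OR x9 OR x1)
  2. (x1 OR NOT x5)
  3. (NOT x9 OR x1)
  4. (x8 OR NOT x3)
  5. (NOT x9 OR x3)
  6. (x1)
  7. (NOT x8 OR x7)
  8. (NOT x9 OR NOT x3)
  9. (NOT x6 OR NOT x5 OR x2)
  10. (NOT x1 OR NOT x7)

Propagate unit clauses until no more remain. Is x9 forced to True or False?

(x1) stands alone — x1 = True.
In (NOT x7 OR NOT x1), NOT x1 is now false; NOT x7 must hold, so x7 = False.
In (NOT x8 OR x7), x7 is now false; NOT x8 must hold, so x8 = False.
In (x8 OR NOT x3), x8 is now false; NOT x3 must hold, so x3 = False.
(x3 OR NOT x9) with x3 = False leaves only NOT x9, so x9 = False.

False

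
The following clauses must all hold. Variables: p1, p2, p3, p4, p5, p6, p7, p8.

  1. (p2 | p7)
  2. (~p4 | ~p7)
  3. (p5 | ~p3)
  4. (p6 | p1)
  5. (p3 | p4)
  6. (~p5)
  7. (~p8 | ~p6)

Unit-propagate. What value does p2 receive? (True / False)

True

(~p5) is a unit clause: p5 = False.
From (p5 | ~p3) and p5 = False: p3 = False.
In (p4 | p3), p3 is now false; p4 must hold, so p4 = True.
From (~p7 | ~p4) and p4 = True: p7 = False.
In (p2 | p7), p7 is now false; p2 must hold, so p2 = True.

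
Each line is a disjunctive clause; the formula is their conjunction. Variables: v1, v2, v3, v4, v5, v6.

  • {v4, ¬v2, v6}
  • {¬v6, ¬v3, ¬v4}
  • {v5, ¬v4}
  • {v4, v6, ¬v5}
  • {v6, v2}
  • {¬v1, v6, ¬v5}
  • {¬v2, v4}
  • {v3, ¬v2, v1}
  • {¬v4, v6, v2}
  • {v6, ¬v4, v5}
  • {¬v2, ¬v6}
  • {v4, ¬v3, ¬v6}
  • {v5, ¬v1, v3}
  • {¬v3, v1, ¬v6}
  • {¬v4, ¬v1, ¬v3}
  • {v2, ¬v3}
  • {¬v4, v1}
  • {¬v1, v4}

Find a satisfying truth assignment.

Set v1 = False and propagate.
  then v4 is forced to False.
  then v2 is forced to False.
  then v6 is forced to True.
  then v3 is forced to False.
v5 is now unconstrained; take v5 = True.
Check each clause:
  1. {v4, ¬v2, v6} — v6 is true.
  2. {¬v4, ¬v3, ¬v6} — ¬v4 is true.
  3. {¬v4, v5} — ¬v4 is true.
  4. {v4, v6, ¬v5} — v6 is true.
  5. {v2, v6} — v6 is true.
  6. {v6, ¬v5, ¬v1} — v6 is true.
  7. {¬v2, v4} — ¬v2 is true.
  8. {v1, v3, ¬v2} — ¬v2 is true.
  9. {v2, v6, ¬v4} — ¬v4 is true.
  10. {v5, v6, ¬v4} — ¬v4 is true.
  11. {¬v6, ¬v2} — ¬v2 is true.
  12. {v4, ¬v3, ¬v6} — ¬v3 is true.
  13. {¬v1, v3, v5} — v5 is true.
  14. {¬v3, v1, ¬v6} — ¬v3 is true.
  15. {¬v1, ¬v4, ¬v3} — ¬v4 is true.
  16. {v2, ¬v3} — ¬v3 is true.
  17. {¬v4, v1} — ¬v4 is true.
  18. {¬v1, v4} — ¬v1 is true.

v1 = 0, v2 = 0, v3 = 0, v4 = 0, v5 = 1, v6 = 1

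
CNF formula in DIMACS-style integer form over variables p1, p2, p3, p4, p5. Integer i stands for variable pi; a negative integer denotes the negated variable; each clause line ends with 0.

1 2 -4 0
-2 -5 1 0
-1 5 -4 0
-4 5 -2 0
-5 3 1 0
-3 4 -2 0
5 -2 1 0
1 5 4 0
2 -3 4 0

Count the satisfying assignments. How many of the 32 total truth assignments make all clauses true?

Case analysis on p1 and p2:
  p1=T, p2=T: remaining (p3,p4,p5) ∈ {(F,F,F); (F,F,T); (F,T,T); (T,T,T)} — 4.
  p1=T, p2=F: remaining (p3,p4,p5) ∈ {(F,F,F); (F,F,T); (F,T,T); (T,T,T)} — 4.
  p1=F, p2=T: a clause becomes empty — 0.
  p1=F, p2=F: a clause becomes empty — 0.
Total: 4 + 4 + 0 + 0 = 8.

8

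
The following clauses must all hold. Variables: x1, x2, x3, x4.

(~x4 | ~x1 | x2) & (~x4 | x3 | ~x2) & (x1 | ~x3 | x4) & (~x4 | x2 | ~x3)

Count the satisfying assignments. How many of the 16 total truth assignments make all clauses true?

9

Case analysis on x4 and x2:
  x4=T, x2=T: remaining (x1,x3) ∈ {(F,T); (T,T)} — 2.
  x4=T, x2=F: remaining (x1,x3) ∈ {(F,F)} — 1.
  x4=F, x2=T: remaining (x1,x3) ∈ {(F,F); (T,F); (T,T)} — 3.
  x4=F, x2=F: remaining (x1,x3) ∈ {(F,F); (T,F); (T,T)} — 3.
Total: 2 + 1 + 3 + 3 = 9.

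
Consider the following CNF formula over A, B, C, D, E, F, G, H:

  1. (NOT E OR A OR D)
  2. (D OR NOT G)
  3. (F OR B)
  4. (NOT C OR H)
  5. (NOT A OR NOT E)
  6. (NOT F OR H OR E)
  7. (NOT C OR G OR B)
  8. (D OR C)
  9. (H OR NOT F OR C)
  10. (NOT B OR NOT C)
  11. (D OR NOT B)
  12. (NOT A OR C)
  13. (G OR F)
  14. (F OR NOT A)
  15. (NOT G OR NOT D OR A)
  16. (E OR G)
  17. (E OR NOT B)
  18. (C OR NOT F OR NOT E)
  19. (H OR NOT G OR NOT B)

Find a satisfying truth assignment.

H occurs only positively in the remaining clauses — set H = True.
Branch on A: take A = True.
  then E is forced to False.
  then C is forced to True.
  then B is forced to False.
  then F is forced to True.
  then G is forced to True.
  then D is forced to True.
Check each clause:
  1. (A OR D OR NOT E) — A is true.
  2. (D OR NOT G) — D is true.
  3. (F OR B) — F is true.
  4. (H OR NOT C) — H is true.
  5. (NOT A OR NOT E) — NOT E is true.
  6. (NOT F OR E OR H) — H is true.
  7. (B OR G OR NOT C) — G is true.
  8. (C OR D) — C is true.
  9. (H OR C OR NOT F) — H is true.
  10. (NOT C OR NOT B) — NOT B is true.
  11. (NOT B OR D) — D is true.
  12. (C OR NOT A) — C is true.
  13. (G OR F) — F is true.
  14. (F OR NOT A) — F is true.
  15. (A OR NOT D OR NOT G) — A is true.
  16. (G OR E) — G is true.
  17. (NOT B OR E) — NOT B is true.
  18. (NOT E OR NOT F OR C) — C is true.
  19. (H OR NOT G OR NOT B) — H is true.

A=1, B=0, C=1, D=1, E=0, F=1, G=1, H=1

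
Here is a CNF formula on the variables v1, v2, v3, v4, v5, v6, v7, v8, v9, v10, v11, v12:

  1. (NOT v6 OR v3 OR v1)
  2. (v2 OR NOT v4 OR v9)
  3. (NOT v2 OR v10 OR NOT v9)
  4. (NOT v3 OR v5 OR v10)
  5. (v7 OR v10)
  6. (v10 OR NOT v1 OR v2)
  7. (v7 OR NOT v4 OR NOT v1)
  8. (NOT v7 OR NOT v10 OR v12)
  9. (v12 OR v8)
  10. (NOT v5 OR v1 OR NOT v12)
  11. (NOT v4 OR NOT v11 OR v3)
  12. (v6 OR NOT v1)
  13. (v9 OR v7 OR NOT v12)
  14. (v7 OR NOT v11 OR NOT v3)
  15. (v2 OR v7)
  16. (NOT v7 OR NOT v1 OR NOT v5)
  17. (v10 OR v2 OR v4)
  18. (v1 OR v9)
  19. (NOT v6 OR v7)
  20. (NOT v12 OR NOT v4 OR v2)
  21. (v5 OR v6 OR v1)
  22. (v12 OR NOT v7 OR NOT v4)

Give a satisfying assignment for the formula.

v1 = T, v2 = T, v3 = T, v4 = T, v5 = F, v6 = T, v7 = T, v8 = F, v9 = F, v10 = T, v11 = F, v12 = T

Check each clause:
  1. (v3 OR NOT v6 OR v1) — v1 is true.
  2. (NOT v4 OR v2 OR v9) — v2 is true.
  3. (NOT v2 OR NOT v9 OR v10) — v10 is true.
  4. (v5 OR NOT v3 OR v10) — v10 is true.
  5. (v7 OR v10) — v10 is true.
  6. (v2 OR NOT v1 OR v10) — v10 is true.
  7. (NOT v4 OR v7 OR NOT v1) — v7 is true.
  8. (NOT v7 OR NOT v10 OR v12) — v12 is true.
  9. (v12 OR v8) — v12 is true.
  10. (v1 OR NOT v5 OR NOT v12) — v1 is true.
  11. (NOT v11 OR v3 OR NOT v4) — v3 is true.
  12. (NOT v1 OR v6) — v6 is true.
  13. (NOT v12 OR v9 OR v7) — v7 is true.
  14. (NOT v3 OR NOT v11 OR v7) — NOT v11 is true.
  15. (v2 OR v7) — v2 is true.
  16. (NOT v1 OR NOT v5 OR NOT v7) — NOT v5 is true.
  17. (v4 OR v10 OR v2) — v2 is true.
  18. (v1 OR v9) — v1 is true.
  19. (v7 OR NOT v6) — v7 is true.
  20. (NOT v12 OR v2 OR NOT v4) — v2 is true.
  21. (v5 OR v6 OR v1) — v1 is true.
  22. (v12 OR NOT v7 OR NOT v4) — v12 is true.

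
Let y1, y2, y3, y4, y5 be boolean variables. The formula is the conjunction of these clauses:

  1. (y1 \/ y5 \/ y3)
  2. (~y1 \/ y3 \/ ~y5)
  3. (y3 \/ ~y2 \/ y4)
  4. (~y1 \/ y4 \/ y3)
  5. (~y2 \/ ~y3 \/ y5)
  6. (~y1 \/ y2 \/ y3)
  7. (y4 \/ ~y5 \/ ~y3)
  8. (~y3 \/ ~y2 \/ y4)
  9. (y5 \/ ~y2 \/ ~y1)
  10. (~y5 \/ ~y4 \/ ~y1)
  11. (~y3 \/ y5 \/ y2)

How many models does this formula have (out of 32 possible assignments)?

5

Satisfying assignments:
  y1=F y2=F y3=F y4=F y5=T
  y1=F y2=F y3=F y4=T y5=T
  y1=F y2=F y3=T y4=T y5=T
  y1=F y2=T y3=F y4=T y5=T
  y1=F y2=T y3=T y4=T y5=T
Count: 5.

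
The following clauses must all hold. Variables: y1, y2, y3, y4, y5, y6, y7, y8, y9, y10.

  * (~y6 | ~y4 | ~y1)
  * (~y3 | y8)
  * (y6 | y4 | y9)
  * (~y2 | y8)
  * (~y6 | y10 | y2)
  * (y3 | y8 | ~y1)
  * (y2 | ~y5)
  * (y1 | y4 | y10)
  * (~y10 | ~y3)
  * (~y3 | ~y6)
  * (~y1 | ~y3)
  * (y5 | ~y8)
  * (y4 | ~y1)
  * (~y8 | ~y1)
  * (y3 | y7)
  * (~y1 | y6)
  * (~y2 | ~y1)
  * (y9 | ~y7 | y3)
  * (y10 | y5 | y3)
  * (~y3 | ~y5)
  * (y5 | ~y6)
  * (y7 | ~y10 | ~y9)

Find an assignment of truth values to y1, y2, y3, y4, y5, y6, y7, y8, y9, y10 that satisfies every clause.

Set y1 = False and propagate.
For the remaining variables, y2 = True, y3 = False, y4 = True, y5 = True, y6 = False, y7 = True, y8 = True, y9 = True, y10 = True works.
Every clause has at least one true literal under this assignment.

y1 = 0, y2 = 1, y3 = 0, y4 = 1, y5 = 1, y6 = 0, y7 = 1, y8 = 1, y9 = 1, y10 = 1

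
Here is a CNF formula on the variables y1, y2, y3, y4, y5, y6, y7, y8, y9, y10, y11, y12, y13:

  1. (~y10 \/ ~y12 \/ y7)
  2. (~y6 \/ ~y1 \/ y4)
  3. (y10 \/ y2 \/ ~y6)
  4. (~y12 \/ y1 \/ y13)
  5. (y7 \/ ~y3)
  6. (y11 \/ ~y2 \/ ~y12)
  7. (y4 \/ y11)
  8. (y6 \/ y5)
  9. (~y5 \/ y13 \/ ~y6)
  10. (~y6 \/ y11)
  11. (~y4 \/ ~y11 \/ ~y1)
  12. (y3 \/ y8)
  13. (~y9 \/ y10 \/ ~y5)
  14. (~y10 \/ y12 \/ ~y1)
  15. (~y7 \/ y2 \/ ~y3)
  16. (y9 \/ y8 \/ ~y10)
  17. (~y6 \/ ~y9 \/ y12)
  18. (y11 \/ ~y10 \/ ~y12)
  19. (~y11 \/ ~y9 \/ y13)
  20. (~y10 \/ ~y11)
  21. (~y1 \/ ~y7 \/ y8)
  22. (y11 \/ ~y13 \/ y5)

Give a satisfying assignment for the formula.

y1=0, y2=1, y3=1, y4=1, y5=1, y6=0, y7=1, y8=1, y9=1, y10=1, y11=0, y12=0, y13=0

Check each clause:
  1. (y7 \/ ~y12 \/ ~y10) — ~y12 is true.
  2. (~y6 \/ y4 \/ ~y1) — ~y6 is true.
  3. (y10 \/ ~y6 \/ y2) — ~y6 is true.
  4. (~y12 \/ y1 \/ y13) — ~y12 is true.
  5. (~y3 \/ y7) — y7 is true.
  6. (y11 \/ ~y12 \/ ~y2) — ~y12 is true.
  7. (y4 \/ y11) — y4 is true.
  8. (y6 \/ y5) — y5 is true.
  9. (y13 \/ ~y6 \/ ~y5) — ~y6 is true.
  10. (y11 \/ ~y6) — ~y6 is true.
  11. (~y11 \/ ~y4 \/ ~y1) — ~y11 is true.
  12. (y8 \/ y3) — y8 is true.
  13. (y10 \/ ~y9 \/ ~y5) — y10 is true.
  14. (y12 \/ ~y1 \/ ~y10) — ~y1 is true.
  15. (y2 \/ ~y7 \/ ~y3) — y2 is true.
  16. (y8 \/ ~y10 \/ y9) — y8 is true.
  17. (~y9 \/ ~y6 \/ y12) — ~y6 is true.
  18. (~y12 \/ ~y10 \/ y11) — ~y12 is true.
  19. (~y11 \/ y13 \/ ~y9) — ~y11 is true.
  20. (~y11 \/ ~y10) — ~y11 is true.
  21. (y8 \/ ~y1 \/ ~y7) — y8 is true.
  22. (y5 \/ y11 \/ ~y13) — ~y13 is true.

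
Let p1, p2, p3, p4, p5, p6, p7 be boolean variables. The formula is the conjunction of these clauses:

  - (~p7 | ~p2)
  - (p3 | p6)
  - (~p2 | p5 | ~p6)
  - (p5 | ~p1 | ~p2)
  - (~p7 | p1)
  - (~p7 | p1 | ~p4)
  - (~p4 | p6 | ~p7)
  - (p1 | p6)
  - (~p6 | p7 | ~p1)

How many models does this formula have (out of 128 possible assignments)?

28

Case analysis on p1 and p6:
  p1=T, p6=T: forces p2=F; p7=T; p3, p4, p5 free → 2^3 = 8.
  p1=T, p6=F: 8 of the 32 assignments to (p2,p3,p4,p5,p7) work.
  p1=F, p6=T: p3, p4 free; 3 ways for (p2,p5,p7) × 2^2 = 12.
  p1=F, p6=F: a clause becomes empty — 0.
Total: 8 + 8 + 12 + 0 = 28.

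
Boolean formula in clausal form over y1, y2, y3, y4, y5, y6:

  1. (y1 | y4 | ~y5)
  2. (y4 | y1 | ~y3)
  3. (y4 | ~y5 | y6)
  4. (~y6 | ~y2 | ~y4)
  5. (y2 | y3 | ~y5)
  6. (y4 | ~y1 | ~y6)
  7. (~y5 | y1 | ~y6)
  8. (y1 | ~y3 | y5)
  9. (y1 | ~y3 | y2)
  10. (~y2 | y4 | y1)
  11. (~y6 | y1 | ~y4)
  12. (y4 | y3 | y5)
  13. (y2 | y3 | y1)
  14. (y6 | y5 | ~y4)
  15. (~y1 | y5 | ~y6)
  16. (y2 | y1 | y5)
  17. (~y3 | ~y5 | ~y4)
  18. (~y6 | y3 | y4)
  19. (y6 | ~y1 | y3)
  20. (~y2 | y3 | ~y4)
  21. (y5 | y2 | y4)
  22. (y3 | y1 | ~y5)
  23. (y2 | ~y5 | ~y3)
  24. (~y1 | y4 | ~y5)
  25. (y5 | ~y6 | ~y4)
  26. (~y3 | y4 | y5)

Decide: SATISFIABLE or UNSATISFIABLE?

y4 = True:
  y5 = True:
    propagation gives y3=False, y2=True; an empty clause results — contradiction.
  y5 = False:
    propagation gives y6=True; an empty clause results — contradiction.
y4 = False:
  y1 = True:
    propagation gives y6=False, y5=False, y3=True; an empty clause results — contradiction.
  y1 = False:
    propagation gives y5=False, y3=False; an empty clause results — contradiction.
Every branch closes, so no satisfying assignment exists.

UNSATISFIABLE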